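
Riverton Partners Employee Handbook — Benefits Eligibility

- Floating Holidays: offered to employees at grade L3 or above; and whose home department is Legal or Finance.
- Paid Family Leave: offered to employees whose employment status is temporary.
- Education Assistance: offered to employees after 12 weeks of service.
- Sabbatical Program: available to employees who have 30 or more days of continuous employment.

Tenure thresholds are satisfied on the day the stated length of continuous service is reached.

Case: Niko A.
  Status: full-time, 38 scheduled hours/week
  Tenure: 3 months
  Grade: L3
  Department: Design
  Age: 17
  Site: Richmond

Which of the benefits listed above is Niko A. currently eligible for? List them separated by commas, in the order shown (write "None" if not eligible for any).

Floating Holidays — grade L3 ≥ L3 ✓; dept Design ✗ → not eligible.
Paid Family Leave — status full-time ✗ (requires temporary) → not eligible.
Education Assistance — service 3 months ≥ 12 weeks (≈84 days) ✓ → eligible.
Sabbatical Program — service 3 months ≥ 30 days ✓ → eligible.

Education Assistance, Sabbatical Program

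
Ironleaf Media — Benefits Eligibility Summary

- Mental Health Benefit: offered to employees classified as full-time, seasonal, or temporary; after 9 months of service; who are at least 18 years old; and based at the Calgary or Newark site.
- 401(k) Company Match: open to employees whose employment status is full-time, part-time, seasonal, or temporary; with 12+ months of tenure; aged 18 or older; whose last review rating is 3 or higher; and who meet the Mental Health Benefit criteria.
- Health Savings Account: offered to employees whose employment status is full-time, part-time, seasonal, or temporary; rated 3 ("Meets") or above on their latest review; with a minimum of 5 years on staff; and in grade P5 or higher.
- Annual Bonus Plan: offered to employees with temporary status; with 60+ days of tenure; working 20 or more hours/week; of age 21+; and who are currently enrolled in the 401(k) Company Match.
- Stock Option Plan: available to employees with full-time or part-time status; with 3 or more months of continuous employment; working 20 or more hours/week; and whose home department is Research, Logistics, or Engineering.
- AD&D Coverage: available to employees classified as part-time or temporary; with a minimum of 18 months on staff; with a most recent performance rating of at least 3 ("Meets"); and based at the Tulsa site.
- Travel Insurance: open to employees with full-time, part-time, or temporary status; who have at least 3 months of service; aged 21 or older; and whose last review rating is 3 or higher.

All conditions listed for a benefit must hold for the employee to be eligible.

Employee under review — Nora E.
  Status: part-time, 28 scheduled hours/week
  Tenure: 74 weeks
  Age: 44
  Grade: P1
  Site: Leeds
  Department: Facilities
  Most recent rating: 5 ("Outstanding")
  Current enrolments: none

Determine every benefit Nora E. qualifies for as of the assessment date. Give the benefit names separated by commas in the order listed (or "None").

Mental Health Benefit — status part-time ✗ (requires full-time, seasonal, or temporary) → not eligible.
401(k) Company Match — status part-time ✓; service 74 weeks ≥ 12 months (≈360 days) ✓; age 44 ≥ 18 ✓; rating 5 ≥ 3 ✓; not eligible for Mental Health Benefit ✗ → not eligible.
Health Savings Account — status part-time ✓; rating 5 ≥ 3 ✓; service 74 weeks < 5 years (≈1825 days) ✗ → not eligible.
Annual Bonus Plan — status part-time ✗ (requires temporary) → not eligible.
Stock Option Plan — status part-time ✓; service 74 weeks ≥ 3 months (≈90 days) ✓; 28 hrs/wk ≥ 20 ✓; dept Facilities ✗ → not eligible.
AD&D Coverage — status part-time ✓; service 74 weeks < 18 months (≈540 days) ✗ → not eligible.
Travel Insurance — status part-time ✓; service 74 weeks ≥ 3 months (≈90 days) ✓; age 44 ≥ 21 ✓; rating 5 ≥ 3 ✓ → eligible.

Travel Insurance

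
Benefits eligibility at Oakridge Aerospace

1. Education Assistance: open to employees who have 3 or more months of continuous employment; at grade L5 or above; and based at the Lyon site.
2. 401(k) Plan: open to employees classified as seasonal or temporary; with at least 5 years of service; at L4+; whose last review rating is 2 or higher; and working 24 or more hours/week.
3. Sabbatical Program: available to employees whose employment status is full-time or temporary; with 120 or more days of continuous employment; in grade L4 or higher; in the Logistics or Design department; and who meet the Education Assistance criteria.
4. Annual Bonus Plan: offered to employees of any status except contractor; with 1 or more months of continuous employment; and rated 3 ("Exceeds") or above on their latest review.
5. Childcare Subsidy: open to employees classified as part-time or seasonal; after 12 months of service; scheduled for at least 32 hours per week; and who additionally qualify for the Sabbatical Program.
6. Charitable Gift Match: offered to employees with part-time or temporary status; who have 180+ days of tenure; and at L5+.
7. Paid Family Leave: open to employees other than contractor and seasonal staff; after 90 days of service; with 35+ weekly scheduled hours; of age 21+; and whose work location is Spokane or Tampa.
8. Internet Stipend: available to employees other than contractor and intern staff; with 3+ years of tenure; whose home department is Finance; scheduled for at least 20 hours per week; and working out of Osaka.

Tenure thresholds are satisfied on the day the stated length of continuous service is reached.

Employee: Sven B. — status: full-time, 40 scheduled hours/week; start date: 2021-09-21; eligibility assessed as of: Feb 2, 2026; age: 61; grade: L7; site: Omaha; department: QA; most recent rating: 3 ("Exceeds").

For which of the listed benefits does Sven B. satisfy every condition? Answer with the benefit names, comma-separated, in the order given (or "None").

Service from 2021-09-21 to Feb 2, 2026: 1595 days.
Education Assistance — service 1595 days ≥ 3 months (≈90 days) ✓; grade L7 ≥ L5 ✓; site Omaha ✗ (not Lyon) → not eligible.
401(k) Plan — status full-time ✗ (requires seasonal or temporary) → not eligible.
Sabbatical Program — status full-time ✓; service 1595 days ≥ 120 days ✓; grade L7 ≥ L4 ✓; dept QA ✗ → not eligible.
Annual Bonus Plan — status full-time ✓ (not excluded); service 1595 days ≥ 1 month (≈30 days) ✓; rating 3 ≥ 3 ✓ → eligible.
Childcare Subsidy — status full-time ✗ (requires part-time or seasonal) → not eligible.
Charitable Gift Match — status full-time ✗ (requires part-time or temporary) → not eligible.
Paid Family Leave — status full-time ✓ (not excluded); service 1595 days ≥ 90 days ✓; 40 hrs/wk ≥ 35 ✓; age 61 ≥ 21 ✓; site Omaha ✗ (not Spokane or Tampa) → not eligible.
Internet Stipend — status full-time ✓ (not excluded); service 1595 days ≥ 3 years (≈1095 days) ✓; dept QA ✗ → not eligible.

Annual Bonus Plan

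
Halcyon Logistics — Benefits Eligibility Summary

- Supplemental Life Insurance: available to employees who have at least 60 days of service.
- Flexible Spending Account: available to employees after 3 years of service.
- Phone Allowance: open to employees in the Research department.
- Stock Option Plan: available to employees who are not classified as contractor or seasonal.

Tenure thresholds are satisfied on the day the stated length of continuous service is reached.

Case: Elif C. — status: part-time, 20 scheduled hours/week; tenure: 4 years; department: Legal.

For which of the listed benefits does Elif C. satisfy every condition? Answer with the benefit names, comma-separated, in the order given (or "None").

Supplemental Life Insurance — service 4 years ≥ 60 days ✓ → eligible.
Flexible Spending Account — service 4 years ≥ 3 years ✓ → eligible.
Phone Allowance — dept Legal ✗ → not eligible.
Stock Option Plan — status part-time ✓ (not excluded) → eligible.

Supplemental Life Insurance, Flexible Spending Account, Stock Option Plan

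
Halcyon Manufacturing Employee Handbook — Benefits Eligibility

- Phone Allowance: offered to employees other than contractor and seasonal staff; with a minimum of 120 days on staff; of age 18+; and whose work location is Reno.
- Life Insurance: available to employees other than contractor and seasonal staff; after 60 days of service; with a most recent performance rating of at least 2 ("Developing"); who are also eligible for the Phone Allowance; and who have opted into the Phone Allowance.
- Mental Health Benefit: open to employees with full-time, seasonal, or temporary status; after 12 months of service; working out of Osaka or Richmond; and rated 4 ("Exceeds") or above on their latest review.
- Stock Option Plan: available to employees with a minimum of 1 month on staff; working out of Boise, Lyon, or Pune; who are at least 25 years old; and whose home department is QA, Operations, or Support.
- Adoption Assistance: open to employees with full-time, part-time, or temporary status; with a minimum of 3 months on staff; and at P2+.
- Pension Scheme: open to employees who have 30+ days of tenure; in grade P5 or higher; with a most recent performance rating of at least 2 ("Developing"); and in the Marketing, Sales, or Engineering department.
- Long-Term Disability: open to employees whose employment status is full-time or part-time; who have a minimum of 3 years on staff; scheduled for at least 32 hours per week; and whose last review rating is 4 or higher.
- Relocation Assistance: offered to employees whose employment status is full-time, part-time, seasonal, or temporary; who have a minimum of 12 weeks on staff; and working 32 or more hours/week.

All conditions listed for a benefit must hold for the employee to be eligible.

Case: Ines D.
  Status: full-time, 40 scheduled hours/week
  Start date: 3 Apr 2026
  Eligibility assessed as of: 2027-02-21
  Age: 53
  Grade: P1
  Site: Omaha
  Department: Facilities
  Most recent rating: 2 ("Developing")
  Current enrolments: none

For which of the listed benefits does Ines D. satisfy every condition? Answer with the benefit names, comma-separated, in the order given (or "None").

Service from 3 Apr 2026 to 2027-02-21: 324 days.
Phone Allowance — status full-time ✓ (not excluded); service 324 days ≥ 120 days ✓; age 53 ≥ 18 ✓; site Omaha ✗ (not Reno) → not eligible.
Life Insurance — status full-time ✓ (not excluded); service 324 days ≥ 60 days ✓; rating 2 ≥ 2 ✓; not eligible for Phone Allowance ✗ → not eligible.
Mental Health Benefit — status full-time ✓; service 324 days < 12 months (≈360 days) ✗ → not eligible.
Stock Option Plan — service 324 days ≥ 1 month (≈30 days) ✓; site Omaha ✗ (not Boise, Lyon, or Pune) → not eligible.
Adoption Assistance — status full-time ✓; service 324 days ≥ 3 months (≈90 days) ✓; grade P1 < P2 ✗ → not eligible.
Pension Scheme — service 324 days ≥ 30 days ✓; grade P1 < P5 ✗ → not eligible.
Long-Term Disability — status full-time ✓; service 324 days < 3 years (≈1095 days) ✗ → not eligible.
Relocation Assistance — status full-time ✓; service 324 days ≥ 12 weeks (≈84 days) ✓; 40 hrs/wk ≥ 32 ✓ → eligible.

Relocation Assistance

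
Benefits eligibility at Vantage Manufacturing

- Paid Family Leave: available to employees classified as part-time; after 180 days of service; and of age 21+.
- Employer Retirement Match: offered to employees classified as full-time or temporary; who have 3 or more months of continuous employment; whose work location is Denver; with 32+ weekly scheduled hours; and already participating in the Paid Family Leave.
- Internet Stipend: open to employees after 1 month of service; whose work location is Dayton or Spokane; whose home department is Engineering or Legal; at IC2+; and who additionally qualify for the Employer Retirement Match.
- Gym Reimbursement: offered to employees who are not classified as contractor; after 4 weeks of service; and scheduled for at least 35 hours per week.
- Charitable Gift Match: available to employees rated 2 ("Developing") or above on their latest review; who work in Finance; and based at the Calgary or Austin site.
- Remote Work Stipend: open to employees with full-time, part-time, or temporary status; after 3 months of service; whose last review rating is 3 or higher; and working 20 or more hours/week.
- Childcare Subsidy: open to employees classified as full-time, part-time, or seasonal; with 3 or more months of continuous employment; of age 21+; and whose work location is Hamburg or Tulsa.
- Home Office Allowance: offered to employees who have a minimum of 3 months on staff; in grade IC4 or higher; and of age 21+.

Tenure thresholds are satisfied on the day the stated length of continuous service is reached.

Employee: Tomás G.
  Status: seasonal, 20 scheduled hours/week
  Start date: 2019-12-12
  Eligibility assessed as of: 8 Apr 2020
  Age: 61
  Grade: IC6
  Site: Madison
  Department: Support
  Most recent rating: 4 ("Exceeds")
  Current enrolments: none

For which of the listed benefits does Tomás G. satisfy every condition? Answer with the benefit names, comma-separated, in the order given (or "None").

Service from 2019-12-12 to 8 Apr 2020: 118 days.
Paid Family Leave — status seasonal ✗ (requires part-time) → not eligible.
Employer Retirement Match — status seasonal ✗ (requires full-time or temporary) → not eligible.
Internet Stipend — service 118 days ≥ 1 month (≈30 days) ✓; site Madison ✗ (not Dayton or Spokane) → not eligible.
Gym Reimbursement — status seasonal ✓ (not excluded); service 118 days ≥ 4 weeks (≈28 days) ✓; 20 hrs/wk < 35 ✗ → not eligible.
Charitable Gift Match — rating 4 ≥ 2 ✓; dept Support ✗ → not eligible.
Remote Work Stipend — status seasonal ✗ (requires full-time, part-time, or temporary) → not eligible.
Childcare Subsidy — status seasonal ✓; service 118 days ≥ 3 months (≈90 days) ✓; age 61 ≥ 21 ✓; site Madison ✗ (not Hamburg or Tulsa) → not eligible.
Home Office Allowance — service 118 days ≥ 3 months (≈90 days) ✓; grade IC6 ≥ IC4 ✓; age 61 ≥ 21 ✓ → eligible.

Home Office Allowance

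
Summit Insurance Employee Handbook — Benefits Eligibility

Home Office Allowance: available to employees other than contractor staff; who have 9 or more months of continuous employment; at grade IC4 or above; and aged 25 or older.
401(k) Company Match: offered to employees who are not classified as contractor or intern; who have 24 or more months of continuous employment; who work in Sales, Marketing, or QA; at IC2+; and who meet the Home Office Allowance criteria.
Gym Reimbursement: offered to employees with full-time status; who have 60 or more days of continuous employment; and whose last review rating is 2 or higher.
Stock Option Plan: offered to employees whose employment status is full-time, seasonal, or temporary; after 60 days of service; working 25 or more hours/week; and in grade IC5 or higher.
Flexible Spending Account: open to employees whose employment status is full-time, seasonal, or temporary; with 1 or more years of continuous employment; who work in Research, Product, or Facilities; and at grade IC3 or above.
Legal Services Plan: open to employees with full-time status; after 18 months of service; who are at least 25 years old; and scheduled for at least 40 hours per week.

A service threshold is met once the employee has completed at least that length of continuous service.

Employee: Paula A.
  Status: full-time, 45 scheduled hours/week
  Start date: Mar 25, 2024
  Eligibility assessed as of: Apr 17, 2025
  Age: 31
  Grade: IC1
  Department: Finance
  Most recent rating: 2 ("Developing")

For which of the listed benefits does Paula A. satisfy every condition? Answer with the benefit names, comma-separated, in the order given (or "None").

Gym Reimbursement

Service from Mar 25, 2024 to Apr 17, 2025: 388 days.
Home Office Allowance — status full-time ✓ (not excluded); service 388 days ≥ 9 months (≈270 days) ✓; grade IC1 < IC4 ✗ → not eligible.
401(k) Company Match — status full-time ✓ (not excluded); service 388 days < 24 months (≈720 days) ✗ → not eligible.
Gym Reimbursement — status full-time ✓; service 388 days ≥ 60 days ✓; rating 2 ≥ 2 ✓ → eligible.
Stock Option Plan — status full-time ✓; service 388 days ≥ 60 days ✓; 45 hrs/wk ≥ 25 ✓; grade IC1 < IC5 ✗ → not eligible.
Flexible Spending Account — status full-time ✓; service 388 days ≥ 1 year (≈365 days) ✓; dept Finance ✗ → not eligible.
Legal Services Plan — status full-time ✓; service 388 days < 18 months (≈540 days) ✗ → not eligible.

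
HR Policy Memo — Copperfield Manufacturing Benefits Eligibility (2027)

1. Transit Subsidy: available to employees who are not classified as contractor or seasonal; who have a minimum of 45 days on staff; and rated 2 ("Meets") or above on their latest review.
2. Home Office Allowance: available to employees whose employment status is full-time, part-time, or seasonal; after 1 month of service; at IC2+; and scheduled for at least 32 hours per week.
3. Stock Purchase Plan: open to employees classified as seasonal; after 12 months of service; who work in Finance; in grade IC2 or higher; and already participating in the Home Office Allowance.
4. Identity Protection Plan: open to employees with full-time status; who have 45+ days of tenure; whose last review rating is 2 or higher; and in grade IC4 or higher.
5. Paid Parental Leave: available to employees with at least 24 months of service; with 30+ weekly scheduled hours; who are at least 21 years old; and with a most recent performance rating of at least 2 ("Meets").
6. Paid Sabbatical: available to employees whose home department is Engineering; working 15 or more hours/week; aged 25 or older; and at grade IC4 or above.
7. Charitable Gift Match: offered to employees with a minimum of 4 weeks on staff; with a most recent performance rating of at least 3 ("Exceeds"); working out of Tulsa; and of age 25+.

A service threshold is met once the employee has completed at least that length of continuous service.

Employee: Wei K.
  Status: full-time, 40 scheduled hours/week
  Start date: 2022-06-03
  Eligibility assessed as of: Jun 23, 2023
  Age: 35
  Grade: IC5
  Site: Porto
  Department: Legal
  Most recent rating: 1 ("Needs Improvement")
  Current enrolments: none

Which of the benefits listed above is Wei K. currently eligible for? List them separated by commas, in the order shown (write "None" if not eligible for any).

Service from 2022-06-03 to Jun 23, 2023: 385 days.
Transit Subsidy — status full-time ✓ (not excluded); service 385 days ≥ 45 days ✓; rating 1 < 2 ✗ → not eligible.
Home Office Allowance — status full-time ✓; service 385 days ≥ 1 month (≈30 days) ✓; grade IC5 ≥ IC2 ✓; 40 hrs/wk ≥ 32 ✓ → eligible.
Stock Purchase Plan — status full-time ✗ (requires seasonal) → not eligible.
Identity Protection Plan — status full-time ✓; service 385 days ≥ 45 days ✓; rating 1 < 2 ✗ → not eligible.
Paid Parental Leave — service 385 days < 24 months (≈720 days) ✗ → not eligible.
Paid Sabbatical — dept Legal ✗ → not eligible.
Charitable Gift Match — service 385 days ≥ 4 weeks (≈28 days) ✓; rating 1 < 3 ✗ → not eligible.

Home Office Allowance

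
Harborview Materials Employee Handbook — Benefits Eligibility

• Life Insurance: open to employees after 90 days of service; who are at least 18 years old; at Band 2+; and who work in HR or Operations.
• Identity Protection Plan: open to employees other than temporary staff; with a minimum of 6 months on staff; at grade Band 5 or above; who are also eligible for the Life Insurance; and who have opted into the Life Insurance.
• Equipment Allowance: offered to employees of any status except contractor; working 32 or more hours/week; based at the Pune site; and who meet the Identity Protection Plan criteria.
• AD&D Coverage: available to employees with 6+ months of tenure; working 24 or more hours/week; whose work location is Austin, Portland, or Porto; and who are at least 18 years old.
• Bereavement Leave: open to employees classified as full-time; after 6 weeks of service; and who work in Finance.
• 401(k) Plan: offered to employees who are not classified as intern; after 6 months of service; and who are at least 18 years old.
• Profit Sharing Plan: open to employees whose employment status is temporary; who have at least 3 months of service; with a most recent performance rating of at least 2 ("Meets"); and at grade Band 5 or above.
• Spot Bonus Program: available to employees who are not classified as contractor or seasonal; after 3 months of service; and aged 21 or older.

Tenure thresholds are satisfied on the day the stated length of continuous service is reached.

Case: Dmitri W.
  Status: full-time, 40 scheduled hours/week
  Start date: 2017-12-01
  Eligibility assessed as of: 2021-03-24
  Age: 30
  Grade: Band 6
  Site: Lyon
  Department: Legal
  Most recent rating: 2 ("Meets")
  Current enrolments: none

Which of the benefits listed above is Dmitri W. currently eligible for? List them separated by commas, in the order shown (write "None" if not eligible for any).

Service from 2017-12-01 to 2021-03-24: 1209 days.
Life Insurance — service 1209 days ≥ 90 days ✓; age 30 ≥ 18 ✓; grade Band 6 ≥ Band 2 ✓; dept Legal ✗ → not eligible.
Identity Protection Plan — status full-time ✓ (not excluded); service 1209 days ≥ 6 months (≈180 days) ✓; grade Band 6 ≥ Band 5 ✓; not eligible for Life Insurance ✗ → not eligible.
Equipment Allowance — status full-time ✓ (not excluded); 40 hrs/wk ≥ 32 ✓; site Lyon ✗ (not Pune) → not eligible.
AD&D Coverage — service 1209 days ≥ 6 months (≈180 days) ✓; 40 hrs/wk ≥ 24 ✓; site Lyon ✗ (not Austin, Portland, or Porto) → not eligible.
Bereavement Leave — status full-time ✓; service 1209 days ≥ 6 weeks (≈42 days) ✓; dept Legal ✗ → not eligible.
401(k) Plan — status full-time ✓ (not excluded); service 1209 days ≥ 6 months (≈180 days) ✓; age 30 ≥ 18 ✓ → eligible.
Profit Sharing Plan — status full-time ✗ (requires temporary) → not eligible.
Spot Bonus Program — status full-time ✓ (not excluded); service 1209 days ≥ 3 months (≈90 days) ✓; age 30 ≥ 21 ✓ → eligible.

401(k) Plan, Spot Bonus Program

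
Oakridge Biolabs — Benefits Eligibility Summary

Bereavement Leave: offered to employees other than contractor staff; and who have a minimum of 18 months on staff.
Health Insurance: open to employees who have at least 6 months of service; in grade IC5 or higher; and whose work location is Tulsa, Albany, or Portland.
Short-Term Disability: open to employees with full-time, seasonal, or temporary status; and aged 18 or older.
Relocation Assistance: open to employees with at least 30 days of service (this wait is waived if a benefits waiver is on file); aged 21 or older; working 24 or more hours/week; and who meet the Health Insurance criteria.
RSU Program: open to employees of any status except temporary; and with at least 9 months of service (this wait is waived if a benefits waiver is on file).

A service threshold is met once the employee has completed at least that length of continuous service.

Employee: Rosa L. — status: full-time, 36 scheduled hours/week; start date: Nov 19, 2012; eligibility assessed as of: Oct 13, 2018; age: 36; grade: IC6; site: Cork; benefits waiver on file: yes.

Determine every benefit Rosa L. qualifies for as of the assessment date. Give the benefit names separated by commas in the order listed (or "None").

Service from Nov 19, 2012 to Oct 13, 2018: 2154 days.
Bereavement Leave — status full-time ✓ (not excluded); service 2154 days ≥ 18 months (≈540 days) ✓ → eligible.
Health Insurance — service 2154 days ≥ 6 months (≈180 days) ✓; grade IC6 ≥ IC5 ✓; site Cork ✗ (not Tulsa, Albany, or Portland) → not eligible.
Short-Term Disability — status full-time ✓; age 36 ≥ 18 ✓ → eligible.
Relocation Assistance — benefits waiver on file ✓; age 36 ≥ 21 ✓; 36 hrs/wk ≥ 24 ✓; not eligible for Health Insurance ✗ → not eligible.
RSU Program — status full-time ✓ (not excluded); benefits waiver on file ✓ → eligible.

Bereavement Leave, Short-Term Disability, RSU Program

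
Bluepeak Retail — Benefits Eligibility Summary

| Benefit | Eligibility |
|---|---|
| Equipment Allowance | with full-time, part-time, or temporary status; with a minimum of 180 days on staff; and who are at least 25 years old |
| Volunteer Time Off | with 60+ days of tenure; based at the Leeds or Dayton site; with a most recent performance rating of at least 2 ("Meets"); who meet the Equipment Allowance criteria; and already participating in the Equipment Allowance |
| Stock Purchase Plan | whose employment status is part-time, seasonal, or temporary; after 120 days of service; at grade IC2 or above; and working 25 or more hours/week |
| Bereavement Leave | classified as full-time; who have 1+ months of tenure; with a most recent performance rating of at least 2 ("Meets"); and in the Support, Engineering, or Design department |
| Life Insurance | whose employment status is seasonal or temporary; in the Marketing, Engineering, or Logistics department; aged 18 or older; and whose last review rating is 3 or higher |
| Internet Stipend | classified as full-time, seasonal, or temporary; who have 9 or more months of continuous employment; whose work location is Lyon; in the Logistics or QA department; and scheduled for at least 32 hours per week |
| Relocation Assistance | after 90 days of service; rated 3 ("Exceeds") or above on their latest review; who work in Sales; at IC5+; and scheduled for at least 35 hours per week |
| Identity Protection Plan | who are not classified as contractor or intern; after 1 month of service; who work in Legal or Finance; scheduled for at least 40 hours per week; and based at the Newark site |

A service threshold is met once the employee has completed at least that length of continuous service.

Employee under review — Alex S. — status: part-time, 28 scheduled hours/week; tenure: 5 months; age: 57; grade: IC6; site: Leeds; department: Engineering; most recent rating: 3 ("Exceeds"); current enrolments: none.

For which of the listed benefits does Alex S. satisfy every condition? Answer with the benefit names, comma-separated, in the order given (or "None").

Stock Purchase Plan

Equipment Allowance — status part-time ✓; service 5 months < 180 days ✗ → not eligible.
Volunteer Time Off — service 5 months ≥ 60 days ✓; site Leeds ✓; rating 3 ≥ 2 ✓; not eligible for Equipment Allowance ✗ → not eligible.
Stock Purchase Plan — status part-time ✓; service 5 months ≥ 120 days ✓; grade IC6 ≥ IC2 ✓; 28 hrs/wk ≥ 25 ✓ → eligible.
Bereavement Leave — status part-time ✗ (requires full-time) → not eligible.
Life Insurance — status part-time ✗ (requires seasonal or temporary) → not eligible.
Internet Stipend — status part-time ✗ (requires full-time, seasonal, or temporary) → not eligible.
Relocation Assistance — service 5 months ≥ 90 days ✓; rating 3 ≥ 3 ✓; dept Engineering ✗ → not eligible.
Identity Protection Plan — status part-time ✓ (not excluded); service 5 months ≥ 1 month ✓; dept Engineering ✗ → not eligible.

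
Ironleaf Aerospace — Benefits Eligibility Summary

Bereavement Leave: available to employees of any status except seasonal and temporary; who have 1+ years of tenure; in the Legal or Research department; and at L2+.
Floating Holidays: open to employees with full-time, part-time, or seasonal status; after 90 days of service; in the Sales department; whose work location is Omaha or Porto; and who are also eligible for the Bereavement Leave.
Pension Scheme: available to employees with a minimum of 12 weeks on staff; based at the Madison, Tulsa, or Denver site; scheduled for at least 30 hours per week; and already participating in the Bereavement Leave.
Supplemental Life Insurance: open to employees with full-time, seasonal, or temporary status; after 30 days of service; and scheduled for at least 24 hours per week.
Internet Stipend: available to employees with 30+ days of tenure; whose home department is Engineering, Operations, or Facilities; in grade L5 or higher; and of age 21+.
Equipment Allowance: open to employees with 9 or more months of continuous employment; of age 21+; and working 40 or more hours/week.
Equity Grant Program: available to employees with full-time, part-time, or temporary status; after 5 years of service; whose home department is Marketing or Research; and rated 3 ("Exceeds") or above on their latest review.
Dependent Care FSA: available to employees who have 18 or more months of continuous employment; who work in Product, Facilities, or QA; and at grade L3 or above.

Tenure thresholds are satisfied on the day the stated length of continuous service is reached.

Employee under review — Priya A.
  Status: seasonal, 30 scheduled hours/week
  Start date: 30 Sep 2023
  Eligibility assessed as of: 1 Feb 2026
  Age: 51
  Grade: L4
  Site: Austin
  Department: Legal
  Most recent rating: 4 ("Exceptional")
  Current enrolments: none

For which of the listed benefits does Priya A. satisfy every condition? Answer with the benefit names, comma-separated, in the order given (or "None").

Service from 30 Sep 2023 to 1 Feb 2026: 855 days.
Bereavement Leave — status seasonal ✗ (excluded) → not eligible.
Floating Holidays — status seasonal ✓; service 855 days ≥ 90 days ✓; dept Legal ✗ → not eligible.
Pension Scheme — service 855 days ≥ 12 weeks (≈84 days) ✓; site Austin ✗ (not Madison, Tulsa, or Denver) → not eligible.
Supplemental Life Insurance — status seasonal ✓; service 855 days ≥ 30 days ✓; 30 hrs/wk ≥ 24 ✓ → eligible.
Internet Stipend — service 855 days ≥ 30 days ✓; dept Legal ✗ → not eligible.
Equipment Allowance — service 855 days ≥ 9 months (≈270 days) ✓; age 51 ≥ 21 ✓; 30 hrs/wk < 40 ✗ → not eligible.
Equity Grant Program — status seasonal ✗ (requires full-time, part-time, or temporary) → not eligible.
Dependent Care FSA — service 855 days ≥ 18 months (≈540 days) ✓; dept Legal ✗ → not eligible.

Supplemental Life Insurance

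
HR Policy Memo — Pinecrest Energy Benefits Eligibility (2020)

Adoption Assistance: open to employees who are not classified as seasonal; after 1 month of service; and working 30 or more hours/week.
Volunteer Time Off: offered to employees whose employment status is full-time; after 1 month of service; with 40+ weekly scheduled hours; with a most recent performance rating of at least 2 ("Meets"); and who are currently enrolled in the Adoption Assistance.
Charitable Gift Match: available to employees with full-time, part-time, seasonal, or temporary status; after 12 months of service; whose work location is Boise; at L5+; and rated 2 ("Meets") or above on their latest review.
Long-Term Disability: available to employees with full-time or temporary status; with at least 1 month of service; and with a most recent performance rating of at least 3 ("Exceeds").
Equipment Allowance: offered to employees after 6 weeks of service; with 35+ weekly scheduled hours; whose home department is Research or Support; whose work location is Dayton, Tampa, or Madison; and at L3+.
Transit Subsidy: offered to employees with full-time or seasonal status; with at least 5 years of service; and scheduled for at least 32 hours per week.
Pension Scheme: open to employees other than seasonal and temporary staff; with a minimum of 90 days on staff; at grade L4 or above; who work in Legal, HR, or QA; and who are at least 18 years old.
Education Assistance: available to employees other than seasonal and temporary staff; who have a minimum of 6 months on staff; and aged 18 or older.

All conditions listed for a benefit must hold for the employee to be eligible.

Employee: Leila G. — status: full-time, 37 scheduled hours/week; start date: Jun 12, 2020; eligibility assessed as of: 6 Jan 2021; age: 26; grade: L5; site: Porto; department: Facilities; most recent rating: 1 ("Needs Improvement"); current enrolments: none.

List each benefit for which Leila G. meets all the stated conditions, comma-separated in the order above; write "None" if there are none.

Adoption Assistance, Education Assistance

Service from Jun 12, 2020 to 6 Jan 2021: 208 days.
Adoption Assistance — status full-time ✓ (not excluded); service 208 days ≥ 1 month (≈30 days) ✓; 37 hrs/wk ≥ 30 ✓ → eligible.
Volunteer Time Off — status full-time ✓; service 208 days ≥ 1 month (≈30 days) ✓; 37 hrs/wk < 40 ✗ → not eligible.
Charitable Gift Match — status full-time ✓; service 208 days < 12 months (≈360 days) ✗ → not eligible.
Long-Term Disability — status full-time ✓; service 208 days ≥ 1 month (≈30 days) ✓; rating 1 < 3 ✗ → not eligible.
Equipment Allowance — service 208 days ≥ 6 weeks (≈42 days) ✓; 37 hrs/wk ≥ 35 ✓; dept Facilities ✗ → not eligible.
Transit Subsidy — status full-time ✓; service 208 days < 5 years (≈1825 days) ✗ → not eligible.
Pension Scheme — status full-time ✓ (not excluded); service 208 days ≥ 90 days ✓; grade L5 ≥ L4 ✓; dept Facilities ✗ → not eligible.
Education Assistance — status full-time ✓ (not excluded); service 208 days ≥ 6 months (≈180 days) ✓; age 26 ≥ 18 ✓ → eligible.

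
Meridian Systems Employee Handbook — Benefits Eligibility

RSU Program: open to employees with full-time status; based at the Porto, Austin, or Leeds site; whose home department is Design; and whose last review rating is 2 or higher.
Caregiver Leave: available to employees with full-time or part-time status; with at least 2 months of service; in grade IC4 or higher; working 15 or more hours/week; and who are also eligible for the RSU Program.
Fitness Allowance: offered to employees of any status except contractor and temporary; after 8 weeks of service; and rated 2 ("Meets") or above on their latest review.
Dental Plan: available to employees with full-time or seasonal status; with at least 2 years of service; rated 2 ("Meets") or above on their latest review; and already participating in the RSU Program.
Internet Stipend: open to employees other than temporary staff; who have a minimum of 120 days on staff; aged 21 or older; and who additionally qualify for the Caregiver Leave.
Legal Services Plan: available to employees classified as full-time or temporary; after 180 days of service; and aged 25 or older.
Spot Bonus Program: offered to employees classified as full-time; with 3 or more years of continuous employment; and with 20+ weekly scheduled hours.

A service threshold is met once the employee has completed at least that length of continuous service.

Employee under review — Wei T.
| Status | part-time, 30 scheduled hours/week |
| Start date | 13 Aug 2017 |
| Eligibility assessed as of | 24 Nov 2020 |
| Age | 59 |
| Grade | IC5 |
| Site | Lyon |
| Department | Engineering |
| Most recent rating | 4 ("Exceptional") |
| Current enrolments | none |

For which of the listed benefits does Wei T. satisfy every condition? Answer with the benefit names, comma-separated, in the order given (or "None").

Service from 13 Aug 2017 to 24 Nov 2020: 1199 days.
RSU Program — status part-time ✗ (requires full-time) → not eligible.
Caregiver Leave — status part-time ✓; service 1199 days ≥ 2 months (≈60 days) ✓; grade IC5 ≥ IC4 ✓; 30 hrs/wk ≥ 15 ✓; not eligible for RSU Program ✗ → not eligible.
Fitness Allowance — status part-time ✓ (not excluded); service 1199 days ≥ 8 weeks (≈56 days) ✓; rating 4 ≥ 2 ✓ → eligible.
Dental Plan — status part-time ✗ (requires full-time or seasonal) → not eligible.
Internet Stipend — status part-time ✓ (not excluded); service 1199 days ≥ 120 days ✓; age 59 ≥ 21 ✓; not eligible for Caregiver Leave ✗ → not eligible.
Legal Services Plan — status part-time ✗ (requires full-time or temporary) → not eligible.
Spot Bonus Program — status part-time ✗ (requires full-time) → not eligible.

Fitness Allowance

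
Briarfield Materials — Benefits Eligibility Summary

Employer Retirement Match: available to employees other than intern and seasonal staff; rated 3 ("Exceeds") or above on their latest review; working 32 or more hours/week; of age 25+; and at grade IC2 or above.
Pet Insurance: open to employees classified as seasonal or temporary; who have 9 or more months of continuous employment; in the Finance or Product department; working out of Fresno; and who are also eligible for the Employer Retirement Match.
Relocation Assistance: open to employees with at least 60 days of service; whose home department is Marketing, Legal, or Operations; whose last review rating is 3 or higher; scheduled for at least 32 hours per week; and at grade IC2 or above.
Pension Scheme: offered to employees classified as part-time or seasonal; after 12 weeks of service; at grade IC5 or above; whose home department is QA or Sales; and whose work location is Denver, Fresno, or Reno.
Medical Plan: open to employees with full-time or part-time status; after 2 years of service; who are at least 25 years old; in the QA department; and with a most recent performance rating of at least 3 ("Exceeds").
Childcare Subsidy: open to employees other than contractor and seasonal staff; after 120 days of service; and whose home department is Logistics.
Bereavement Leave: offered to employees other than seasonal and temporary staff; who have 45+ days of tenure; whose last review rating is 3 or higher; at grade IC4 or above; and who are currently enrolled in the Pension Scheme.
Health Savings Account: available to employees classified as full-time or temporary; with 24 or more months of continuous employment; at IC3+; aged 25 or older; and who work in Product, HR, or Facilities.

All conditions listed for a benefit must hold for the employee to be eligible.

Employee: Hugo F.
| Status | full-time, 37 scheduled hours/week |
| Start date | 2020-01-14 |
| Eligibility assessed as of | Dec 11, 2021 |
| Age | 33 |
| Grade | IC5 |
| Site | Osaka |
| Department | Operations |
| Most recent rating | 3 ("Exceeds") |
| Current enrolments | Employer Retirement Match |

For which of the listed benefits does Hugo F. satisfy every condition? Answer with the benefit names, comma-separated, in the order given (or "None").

Employer Retirement Match, Relocation Assistance

Service from 2020-01-14 to Dec 11, 2021: 697 days.
Employer Retirement Match — status full-time ✓ (not excluded); rating 3 ≥ 3 ✓; 37 hrs/wk ≥ 32 ✓; age 33 ≥ 25 ✓; grade IC5 ≥ IC2 ✓ → eligible.
Pet Insurance — status full-time ✗ (requires seasonal or temporary) → not eligible.
Relocation Assistance — service 697 days ≥ 60 days ✓; dept Operations ✓; rating 3 ≥ 3 ✓; 37 hrs/wk ≥ 32 ✓; grade IC5 ≥ IC2 ✓ → eligible.
Pension Scheme — status full-time ✗ (requires part-time or seasonal) → not eligible.
Medical Plan — status full-time ✓; service 697 days < 2 years (≈730 days) ✗ → not eligible.
Childcare Subsidy — status full-time ✓ (not excluded); service 697 days ≥ 120 days ✓; dept Operations ✗ → not eligible.
Bereavement Leave — status full-time ✓ (not excluded); service 697 days ≥ 45 days ✓; rating 3 ≥ 3 ✓; grade IC5 ≥ IC4 ✓; not enrolled in Pension Scheme ✗ → not eligible.
Health Savings Account — status full-time ✓; service 697 days < 24 months (≈720 days) ✗ → not eligible.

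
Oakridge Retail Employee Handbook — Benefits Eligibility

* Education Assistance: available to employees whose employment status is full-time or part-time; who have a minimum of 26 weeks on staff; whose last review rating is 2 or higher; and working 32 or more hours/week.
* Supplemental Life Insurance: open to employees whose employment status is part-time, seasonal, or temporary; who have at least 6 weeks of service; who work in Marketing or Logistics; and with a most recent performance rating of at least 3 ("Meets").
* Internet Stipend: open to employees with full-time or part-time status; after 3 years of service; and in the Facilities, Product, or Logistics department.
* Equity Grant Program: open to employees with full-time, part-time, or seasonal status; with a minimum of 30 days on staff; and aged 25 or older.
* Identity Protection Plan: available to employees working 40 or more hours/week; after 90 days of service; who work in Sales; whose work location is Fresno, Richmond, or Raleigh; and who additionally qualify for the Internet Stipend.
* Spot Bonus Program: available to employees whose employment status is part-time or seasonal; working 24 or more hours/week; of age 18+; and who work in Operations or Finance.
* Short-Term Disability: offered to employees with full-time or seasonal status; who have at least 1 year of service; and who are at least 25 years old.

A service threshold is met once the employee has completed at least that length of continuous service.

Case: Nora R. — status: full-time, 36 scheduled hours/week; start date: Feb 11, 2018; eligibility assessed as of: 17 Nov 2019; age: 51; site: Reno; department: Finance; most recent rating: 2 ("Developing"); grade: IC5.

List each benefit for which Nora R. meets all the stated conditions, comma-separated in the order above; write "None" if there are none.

Education Assistance, Equity Grant Program, Short-Term Disability

Service from Feb 11, 2018 to 17 Nov 2019: 644 days.
Education Assistance — status full-time ✓; service 644 days ≥ 26 weeks (≈182 days) ✓; rating 2 ≥ 2 ✓; 36 hrs/wk ≥ 32 ✓ → eligible.
Supplemental Life Insurance — status full-time ✗ (requires part-time, seasonal, or temporary) → not eligible.
Internet Stipend — status full-time ✓; service 644 days < 3 years (≈1095 days) ✗ → not eligible.
Equity Grant Program — status full-time ✓; service 644 days ≥ 30 days ✓; age 51 ≥ 25 ✓ → eligible.
Identity Protection Plan — 36 hrs/wk < 40 ✗ → not eligible.
Spot Bonus Program — status full-time ✗ (requires part-time or seasonal) → not eligible.
Short-Term Disability — status full-time ✓; service 644 days ≥ 1 year (≈365 days) ✓; age 51 ≥ 25 ✓ → eligible.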